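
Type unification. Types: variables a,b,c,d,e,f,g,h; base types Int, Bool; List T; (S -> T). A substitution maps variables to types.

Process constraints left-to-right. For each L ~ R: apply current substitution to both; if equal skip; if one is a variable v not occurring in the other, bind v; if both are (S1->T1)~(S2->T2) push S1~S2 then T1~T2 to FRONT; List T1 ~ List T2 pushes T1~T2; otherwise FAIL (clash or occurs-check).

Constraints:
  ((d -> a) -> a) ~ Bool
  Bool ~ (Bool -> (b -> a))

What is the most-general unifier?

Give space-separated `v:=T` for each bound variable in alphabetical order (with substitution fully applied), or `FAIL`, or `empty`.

Answer: FAIL

Derivation:
step 1: unify ((d -> a) -> a) ~ Bool  [subst: {-} | 1 pending]
  clash: ((d -> a) -> a) vs Bool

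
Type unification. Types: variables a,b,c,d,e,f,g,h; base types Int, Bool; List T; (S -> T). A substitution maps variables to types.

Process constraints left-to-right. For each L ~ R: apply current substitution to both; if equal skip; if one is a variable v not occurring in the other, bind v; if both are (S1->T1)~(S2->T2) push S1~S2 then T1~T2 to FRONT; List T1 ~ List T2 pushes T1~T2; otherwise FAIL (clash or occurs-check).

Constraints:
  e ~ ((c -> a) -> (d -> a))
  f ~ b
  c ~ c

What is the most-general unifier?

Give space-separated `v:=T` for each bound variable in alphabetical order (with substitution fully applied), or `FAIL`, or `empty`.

step 1: unify e ~ ((c -> a) -> (d -> a))  [subst: {-} | 2 pending]
  bind e := ((c -> a) -> (d -> a))
step 2: unify f ~ b  [subst: {e:=((c -> a) -> (d -> a))} | 1 pending]
  bind f := b
step 3: unify c ~ c  [subst: {e:=((c -> a) -> (d -> a)), f:=b} | 0 pending]
  -> identical, skip

Answer: e:=((c -> a) -> (d -> a)) f:=b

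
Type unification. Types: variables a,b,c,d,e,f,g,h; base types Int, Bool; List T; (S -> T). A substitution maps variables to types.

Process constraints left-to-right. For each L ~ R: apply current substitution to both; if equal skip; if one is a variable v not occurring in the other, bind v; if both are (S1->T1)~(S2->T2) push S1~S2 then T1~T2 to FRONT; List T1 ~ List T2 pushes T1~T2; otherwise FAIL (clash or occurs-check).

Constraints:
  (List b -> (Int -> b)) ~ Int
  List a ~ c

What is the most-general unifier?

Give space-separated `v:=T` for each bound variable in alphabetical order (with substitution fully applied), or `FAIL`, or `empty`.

step 1: unify (List b -> (Int -> b)) ~ Int  [subst: {-} | 1 pending]
  clash: (List b -> (Int -> b)) vs Int

Answer: FAIL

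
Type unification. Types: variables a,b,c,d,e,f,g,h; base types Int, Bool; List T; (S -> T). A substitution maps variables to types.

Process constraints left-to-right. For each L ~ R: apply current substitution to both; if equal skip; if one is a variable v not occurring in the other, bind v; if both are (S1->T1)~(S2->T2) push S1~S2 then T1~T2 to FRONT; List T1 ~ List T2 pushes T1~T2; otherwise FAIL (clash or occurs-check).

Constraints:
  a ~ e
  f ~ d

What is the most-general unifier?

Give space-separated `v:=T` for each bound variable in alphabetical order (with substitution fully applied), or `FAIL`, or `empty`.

Answer: a:=e f:=d

Derivation:
step 1: unify a ~ e  [subst: {-} | 1 pending]
  bind a := e
step 2: unify f ~ d  [subst: {a:=e} | 0 pending]
  bind f := d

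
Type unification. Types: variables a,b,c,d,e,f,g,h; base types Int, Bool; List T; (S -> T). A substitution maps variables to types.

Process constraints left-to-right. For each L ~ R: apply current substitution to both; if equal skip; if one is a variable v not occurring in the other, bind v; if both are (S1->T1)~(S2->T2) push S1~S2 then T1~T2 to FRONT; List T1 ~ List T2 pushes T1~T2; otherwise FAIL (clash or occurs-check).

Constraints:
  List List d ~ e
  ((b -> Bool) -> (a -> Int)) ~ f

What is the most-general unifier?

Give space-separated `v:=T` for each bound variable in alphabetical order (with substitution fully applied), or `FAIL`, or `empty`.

Answer: e:=List List d f:=((b -> Bool) -> (a -> Int))

Derivation:
step 1: unify List List d ~ e  [subst: {-} | 1 pending]
  bind e := List List d
step 2: unify ((b -> Bool) -> (a -> Int)) ~ f  [subst: {e:=List List d} | 0 pending]
  bind f := ((b -> Bool) -> (a -> Int))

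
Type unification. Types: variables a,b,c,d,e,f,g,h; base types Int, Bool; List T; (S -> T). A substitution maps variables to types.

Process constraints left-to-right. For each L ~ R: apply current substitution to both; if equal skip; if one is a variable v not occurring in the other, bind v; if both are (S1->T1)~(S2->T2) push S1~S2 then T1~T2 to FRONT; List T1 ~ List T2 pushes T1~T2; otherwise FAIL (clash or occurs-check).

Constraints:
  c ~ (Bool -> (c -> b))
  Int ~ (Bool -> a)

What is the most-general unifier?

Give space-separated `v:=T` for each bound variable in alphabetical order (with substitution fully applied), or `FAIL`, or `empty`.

Answer: FAIL

Derivation:
step 1: unify c ~ (Bool -> (c -> b))  [subst: {-} | 1 pending]
  occurs-check fail: c in (Bool -> (c -> b))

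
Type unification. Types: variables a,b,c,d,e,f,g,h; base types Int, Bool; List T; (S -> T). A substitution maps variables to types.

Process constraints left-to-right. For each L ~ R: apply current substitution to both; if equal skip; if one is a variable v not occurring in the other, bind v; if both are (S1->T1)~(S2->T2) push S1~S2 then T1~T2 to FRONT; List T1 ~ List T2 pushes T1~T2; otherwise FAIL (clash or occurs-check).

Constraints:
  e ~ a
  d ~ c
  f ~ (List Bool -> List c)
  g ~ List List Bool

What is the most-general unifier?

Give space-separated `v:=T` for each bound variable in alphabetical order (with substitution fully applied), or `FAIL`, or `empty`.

Answer: d:=c e:=a f:=(List Bool -> List c) g:=List List Bool

Derivation:
step 1: unify e ~ a  [subst: {-} | 3 pending]
  bind e := a
step 2: unify d ~ c  [subst: {e:=a} | 2 pending]
  bind d := c
step 3: unify f ~ (List Bool -> List c)  [subst: {e:=a, d:=c} | 1 pending]
  bind f := (List Bool -> List c)
step 4: unify g ~ List List Bool  [subst: {e:=a, d:=c, f:=(List Bool -> List c)} | 0 pending]
  bind g := List List Bool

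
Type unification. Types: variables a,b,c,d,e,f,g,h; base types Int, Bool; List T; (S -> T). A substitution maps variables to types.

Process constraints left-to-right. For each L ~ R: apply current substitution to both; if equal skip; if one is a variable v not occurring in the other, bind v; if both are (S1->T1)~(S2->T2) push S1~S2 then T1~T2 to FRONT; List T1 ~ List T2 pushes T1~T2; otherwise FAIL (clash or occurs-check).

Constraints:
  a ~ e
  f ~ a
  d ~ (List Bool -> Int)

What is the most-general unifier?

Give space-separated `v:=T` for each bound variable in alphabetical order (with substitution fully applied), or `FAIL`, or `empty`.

step 1: unify a ~ e  [subst: {-} | 2 pending]
  bind a := e
step 2: unify f ~ e  [subst: {a:=e} | 1 pending]
  bind f := e
step 3: unify d ~ (List Bool -> Int)  [subst: {a:=e, f:=e} | 0 pending]
  bind d := (List Bool -> Int)

Answer: a:=e d:=(List Bool -> Int) f:=e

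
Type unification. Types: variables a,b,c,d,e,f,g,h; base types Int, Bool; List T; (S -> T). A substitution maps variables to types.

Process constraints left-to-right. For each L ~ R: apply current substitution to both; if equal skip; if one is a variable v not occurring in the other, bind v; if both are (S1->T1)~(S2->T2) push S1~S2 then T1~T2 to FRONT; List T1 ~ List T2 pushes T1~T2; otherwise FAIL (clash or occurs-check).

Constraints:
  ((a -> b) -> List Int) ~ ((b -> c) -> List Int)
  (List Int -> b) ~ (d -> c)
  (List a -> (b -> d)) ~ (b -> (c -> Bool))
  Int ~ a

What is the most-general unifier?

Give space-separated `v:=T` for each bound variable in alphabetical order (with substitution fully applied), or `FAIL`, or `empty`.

step 1: unify ((a -> b) -> List Int) ~ ((b -> c) -> List Int)  [subst: {-} | 3 pending]
  -> decompose arrow: push (a -> b)~(b -> c), List Int~List Int
step 2: unify (a -> b) ~ (b -> c)  [subst: {-} | 4 pending]
  -> decompose arrow: push a~b, b~c
step 3: unify a ~ b  [subst: {-} | 5 pending]
  bind a := b
step 4: unify b ~ c  [subst: {a:=b} | 4 pending]
  bind b := c
step 5: unify List Int ~ List Int  [subst: {a:=b, b:=c} | 3 pending]
  -> identical, skip
step 6: unify (List Int -> c) ~ (d -> c)  [subst: {a:=b, b:=c} | 2 pending]
  -> decompose arrow: push List Int~d, c~c
step 7: unify List Int ~ d  [subst: {a:=b, b:=c} | 3 pending]
  bind d := List Int
step 8: unify c ~ c  [subst: {a:=b, b:=c, d:=List Int} | 2 pending]
  -> identical, skip
step 9: unify (List c -> (c -> List Int)) ~ (c -> (c -> Bool))  [subst: {a:=b, b:=c, d:=List Int} | 1 pending]
  -> decompose arrow: push List c~c, (c -> List Int)~(c -> Bool)
step 10: unify List c ~ c  [subst: {a:=b, b:=c, d:=List Int} | 2 pending]
  occurs-check fail

Answer: FAIL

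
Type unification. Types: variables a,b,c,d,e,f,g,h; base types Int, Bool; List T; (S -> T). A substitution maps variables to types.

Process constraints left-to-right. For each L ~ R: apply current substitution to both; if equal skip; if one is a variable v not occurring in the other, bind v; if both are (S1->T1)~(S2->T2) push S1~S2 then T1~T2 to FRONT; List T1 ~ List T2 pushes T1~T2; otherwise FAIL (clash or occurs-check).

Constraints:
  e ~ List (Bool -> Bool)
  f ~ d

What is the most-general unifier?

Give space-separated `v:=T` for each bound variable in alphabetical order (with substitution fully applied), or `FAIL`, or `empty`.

step 1: unify e ~ List (Bool -> Bool)  [subst: {-} | 1 pending]
  bind e := List (Bool -> Bool)
step 2: unify f ~ d  [subst: {e:=List (Bool -> Bool)} | 0 pending]
  bind f := d

Answer: e:=List (Bool -> Bool) f:=d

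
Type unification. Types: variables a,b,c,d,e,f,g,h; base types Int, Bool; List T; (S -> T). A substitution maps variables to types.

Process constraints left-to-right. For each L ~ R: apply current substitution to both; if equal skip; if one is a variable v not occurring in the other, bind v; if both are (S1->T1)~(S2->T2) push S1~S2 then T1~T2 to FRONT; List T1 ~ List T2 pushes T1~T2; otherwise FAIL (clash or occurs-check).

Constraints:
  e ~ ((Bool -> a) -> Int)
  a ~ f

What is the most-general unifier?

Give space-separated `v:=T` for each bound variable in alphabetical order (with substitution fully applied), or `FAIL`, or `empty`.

step 1: unify e ~ ((Bool -> a) -> Int)  [subst: {-} | 1 pending]
  bind e := ((Bool -> a) -> Int)
step 2: unify a ~ f  [subst: {e:=((Bool -> a) -> Int)} | 0 pending]
  bind a := f

Answer: a:=f e:=((Bool -> f) -> Int)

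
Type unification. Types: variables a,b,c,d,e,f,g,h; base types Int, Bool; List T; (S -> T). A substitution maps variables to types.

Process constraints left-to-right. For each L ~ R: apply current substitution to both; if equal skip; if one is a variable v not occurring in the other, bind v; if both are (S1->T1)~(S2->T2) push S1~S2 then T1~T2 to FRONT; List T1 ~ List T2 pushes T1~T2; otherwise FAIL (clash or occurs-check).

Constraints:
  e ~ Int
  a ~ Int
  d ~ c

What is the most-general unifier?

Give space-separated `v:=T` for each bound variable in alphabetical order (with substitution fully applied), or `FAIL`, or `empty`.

step 1: unify e ~ Int  [subst: {-} | 2 pending]
  bind e := Int
step 2: unify a ~ Int  [subst: {e:=Int} | 1 pending]
  bind a := Int
step 3: unify d ~ c  [subst: {e:=Int, a:=Int} | 0 pending]
  bind d := c

Answer: a:=Int d:=c e:=Int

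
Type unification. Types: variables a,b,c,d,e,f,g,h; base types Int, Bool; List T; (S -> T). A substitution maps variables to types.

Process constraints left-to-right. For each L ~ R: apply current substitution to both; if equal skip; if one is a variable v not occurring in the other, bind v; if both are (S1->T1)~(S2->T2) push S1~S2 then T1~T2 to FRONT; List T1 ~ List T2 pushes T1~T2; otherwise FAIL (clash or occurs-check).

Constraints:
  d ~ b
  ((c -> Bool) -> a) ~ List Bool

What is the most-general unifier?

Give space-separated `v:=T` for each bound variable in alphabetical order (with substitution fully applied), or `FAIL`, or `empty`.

Answer: FAIL

Derivation:
step 1: unify d ~ b  [subst: {-} | 1 pending]
  bind d := b
step 2: unify ((c -> Bool) -> a) ~ List Bool  [subst: {d:=b} | 0 pending]
  clash: ((c -> Bool) -> a) vs List Bool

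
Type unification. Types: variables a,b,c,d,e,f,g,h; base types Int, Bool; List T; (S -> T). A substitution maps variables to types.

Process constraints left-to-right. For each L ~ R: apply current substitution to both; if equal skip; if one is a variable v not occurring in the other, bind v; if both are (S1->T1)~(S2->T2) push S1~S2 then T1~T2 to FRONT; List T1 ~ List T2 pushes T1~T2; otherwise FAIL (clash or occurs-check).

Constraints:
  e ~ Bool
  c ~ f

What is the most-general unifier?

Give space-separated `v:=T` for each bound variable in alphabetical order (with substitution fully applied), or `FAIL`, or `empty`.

Answer: c:=f e:=Bool

Derivation:
step 1: unify e ~ Bool  [subst: {-} | 1 pending]
  bind e := Bool
step 2: unify c ~ f  [subst: {e:=Bool} | 0 pending]
  bind c := f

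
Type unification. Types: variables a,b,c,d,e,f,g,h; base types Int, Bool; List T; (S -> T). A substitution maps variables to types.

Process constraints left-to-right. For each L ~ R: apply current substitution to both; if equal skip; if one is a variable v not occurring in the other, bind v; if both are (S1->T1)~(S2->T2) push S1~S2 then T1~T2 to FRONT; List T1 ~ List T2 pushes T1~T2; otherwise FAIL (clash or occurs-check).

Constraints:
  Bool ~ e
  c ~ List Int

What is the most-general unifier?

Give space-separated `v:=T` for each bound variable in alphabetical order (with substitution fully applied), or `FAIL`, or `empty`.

step 1: unify Bool ~ e  [subst: {-} | 1 pending]
  bind e := Bool
step 2: unify c ~ List Int  [subst: {e:=Bool} | 0 pending]
  bind c := List Int

Answer: c:=List Int e:=Bool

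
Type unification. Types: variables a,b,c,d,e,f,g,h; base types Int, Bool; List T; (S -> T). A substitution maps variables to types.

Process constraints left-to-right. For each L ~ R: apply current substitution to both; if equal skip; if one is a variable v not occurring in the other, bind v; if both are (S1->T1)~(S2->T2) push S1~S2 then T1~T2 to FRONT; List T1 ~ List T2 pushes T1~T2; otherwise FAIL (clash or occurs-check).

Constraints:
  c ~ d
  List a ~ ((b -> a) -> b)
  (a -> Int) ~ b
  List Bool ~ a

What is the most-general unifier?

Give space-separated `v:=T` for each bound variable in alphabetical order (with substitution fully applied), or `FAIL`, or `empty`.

step 1: unify c ~ d  [subst: {-} | 3 pending]
  bind c := d
step 2: unify List a ~ ((b -> a) -> b)  [subst: {c:=d} | 2 pending]
  clash: List a vs ((b -> a) -> b)

Answer: FAIL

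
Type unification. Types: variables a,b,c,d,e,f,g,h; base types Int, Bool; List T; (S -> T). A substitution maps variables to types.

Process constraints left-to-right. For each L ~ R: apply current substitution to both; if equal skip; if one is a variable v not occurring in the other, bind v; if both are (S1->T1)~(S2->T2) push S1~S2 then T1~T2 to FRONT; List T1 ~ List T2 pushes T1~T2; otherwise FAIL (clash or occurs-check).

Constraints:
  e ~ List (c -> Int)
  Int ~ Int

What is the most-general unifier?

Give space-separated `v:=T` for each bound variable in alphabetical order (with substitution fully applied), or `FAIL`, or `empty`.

step 1: unify e ~ List (c -> Int)  [subst: {-} | 1 pending]
  bind e := List (c -> Int)
step 2: unify Int ~ Int  [subst: {e:=List (c -> Int)} | 0 pending]
  -> identical, skip

Answer: e:=List (c -> Int)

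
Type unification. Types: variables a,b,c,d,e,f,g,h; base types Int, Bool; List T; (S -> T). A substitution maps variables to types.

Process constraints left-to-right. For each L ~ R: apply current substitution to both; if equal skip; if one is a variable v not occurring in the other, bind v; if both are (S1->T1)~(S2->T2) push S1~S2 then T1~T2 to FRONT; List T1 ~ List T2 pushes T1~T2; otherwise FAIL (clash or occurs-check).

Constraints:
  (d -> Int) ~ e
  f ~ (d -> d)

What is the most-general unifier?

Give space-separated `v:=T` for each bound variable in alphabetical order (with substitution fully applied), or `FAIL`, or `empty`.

Answer: e:=(d -> Int) f:=(d -> d)

Derivation:
step 1: unify (d -> Int) ~ e  [subst: {-} | 1 pending]
  bind e := (d -> Int)
step 2: unify f ~ (d -> d)  [subst: {e:=(d -> Int)} | 0 pending]
  bind f := (d -> d)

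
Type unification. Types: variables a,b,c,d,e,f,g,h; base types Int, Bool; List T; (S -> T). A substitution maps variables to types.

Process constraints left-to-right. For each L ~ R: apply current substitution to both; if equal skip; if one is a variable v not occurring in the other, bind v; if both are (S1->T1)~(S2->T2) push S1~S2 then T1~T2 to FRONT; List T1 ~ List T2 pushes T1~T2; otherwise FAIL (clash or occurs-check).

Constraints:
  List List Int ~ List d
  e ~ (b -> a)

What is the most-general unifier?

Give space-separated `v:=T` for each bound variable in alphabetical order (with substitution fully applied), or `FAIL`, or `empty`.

step 1: unify List List Int ~ List d  [subst: {-} | 1 pending]
  -> decompose List: push List Int~d
step 2: unify List Int ~ d  [subst: {-} | 1 pending]
  bind d := List Int
step 3: unify e ~ (b -> a)  [subst: {d:=List Int} | 0 pending]
  bind e := (b -> a)

Answer: d:=List Int e:=(b -> a)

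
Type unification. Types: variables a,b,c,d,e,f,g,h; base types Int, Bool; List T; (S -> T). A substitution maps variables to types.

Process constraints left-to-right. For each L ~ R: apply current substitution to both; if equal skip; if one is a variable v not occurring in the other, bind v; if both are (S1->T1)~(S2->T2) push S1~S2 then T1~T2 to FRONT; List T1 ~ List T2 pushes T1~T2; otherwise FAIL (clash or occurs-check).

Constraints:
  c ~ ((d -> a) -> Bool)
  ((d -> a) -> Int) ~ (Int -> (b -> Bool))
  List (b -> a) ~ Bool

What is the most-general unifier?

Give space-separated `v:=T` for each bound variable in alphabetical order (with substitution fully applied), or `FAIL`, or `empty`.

Answer: FAIL

Derivation:
step 1: unify c ~ ((d -> a) -> Bool)  [subst: {-} | 2 pending]
  bind c := ((d -> a) -> Bool)
step 2: unify ((d -> a) -> Int) ~ (Int -> (b -> Bool))  [subst: {c:=((d -> a) -> Bool)} | 1 pending]
  -> decompose arrow: push (d -> a)~Int, Int~(b -> Bool)
step 3: unify (d -> a) ~ Int  [subst: {c:=((d -> a) -> Bool)} | 2 pending]
  clash: (d -> a) vs Int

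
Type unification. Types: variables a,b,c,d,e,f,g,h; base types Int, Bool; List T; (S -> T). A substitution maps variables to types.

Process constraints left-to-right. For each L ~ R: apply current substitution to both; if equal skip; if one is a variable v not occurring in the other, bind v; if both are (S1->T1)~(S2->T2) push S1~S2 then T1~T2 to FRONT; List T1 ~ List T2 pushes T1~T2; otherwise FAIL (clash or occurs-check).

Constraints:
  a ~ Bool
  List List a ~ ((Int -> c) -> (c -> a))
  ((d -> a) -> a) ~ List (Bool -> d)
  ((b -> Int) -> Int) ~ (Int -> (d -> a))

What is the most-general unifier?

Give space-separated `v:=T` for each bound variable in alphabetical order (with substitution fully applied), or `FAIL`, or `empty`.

step 1: unify a ~ Bool  [subst: {-} | 3 pending]
  bind a := Bool
step 2: unify List List Bool ~ ((Int -> c) -> (c -> Bool))  [subst: {a:=Bool} | 2 pending]
  clash: List List Bool vs ((Int -> c) -> (c -> Bool))

Answer: FAIL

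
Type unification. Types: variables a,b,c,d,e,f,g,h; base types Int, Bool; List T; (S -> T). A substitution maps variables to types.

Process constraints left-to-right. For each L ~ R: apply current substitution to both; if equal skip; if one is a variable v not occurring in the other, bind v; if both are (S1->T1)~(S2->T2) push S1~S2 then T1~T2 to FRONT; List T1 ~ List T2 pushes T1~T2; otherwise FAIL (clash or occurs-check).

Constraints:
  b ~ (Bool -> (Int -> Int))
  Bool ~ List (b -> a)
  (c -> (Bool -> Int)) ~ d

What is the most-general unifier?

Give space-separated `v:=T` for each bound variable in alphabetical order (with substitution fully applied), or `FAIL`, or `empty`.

step 1: unify b ~ (Bool -> (Int -> Int))  [subst: {-} | 2 pending]
  bind b := (Bool -> (Int -> Int))
step 2: unify Bool ~ List ((Bool -> (Int -> Int)) -> a)  [subst: {b:=(Bool -> (Int -> Int))} | 1 pending]
  clash: Bool vs List ((Bool -> (Int -> Int)) -> a)

Answer: FAIL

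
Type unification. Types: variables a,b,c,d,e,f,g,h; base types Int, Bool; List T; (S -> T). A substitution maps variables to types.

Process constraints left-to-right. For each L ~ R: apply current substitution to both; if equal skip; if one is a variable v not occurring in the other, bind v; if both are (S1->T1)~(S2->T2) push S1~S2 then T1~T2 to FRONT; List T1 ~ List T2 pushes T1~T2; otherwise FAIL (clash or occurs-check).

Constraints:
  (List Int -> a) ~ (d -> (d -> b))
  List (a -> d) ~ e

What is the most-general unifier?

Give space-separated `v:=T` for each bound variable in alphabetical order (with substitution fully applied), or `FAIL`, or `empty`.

Answer: a:=(List Int -> b) d:=List Int e:=List ((List Int -> b) -> List Int)

Derivation:
step 1: unify (List Int -> a) ~ (d -> (d -> b))  [subst: {-} | 1 pending]
  -> decompose arrow: push List Int~d, a~(d -> b)
step 2: unify List Int ~ d  [subst: {-} | 2 pending]
  bind d := List Int
step 3: unify a ~ (List Int -> b)  [subst: {d:=List Int} | 1 pending]
  bind a := (List Int -> b)
step 4: unify List ((List Int -> b) -> List Int) ~ e  [subst: {d:=List Int, a:=(List Int -> b)} | 0 pending]
  bind e := List ((List Int -> b) -> List Int)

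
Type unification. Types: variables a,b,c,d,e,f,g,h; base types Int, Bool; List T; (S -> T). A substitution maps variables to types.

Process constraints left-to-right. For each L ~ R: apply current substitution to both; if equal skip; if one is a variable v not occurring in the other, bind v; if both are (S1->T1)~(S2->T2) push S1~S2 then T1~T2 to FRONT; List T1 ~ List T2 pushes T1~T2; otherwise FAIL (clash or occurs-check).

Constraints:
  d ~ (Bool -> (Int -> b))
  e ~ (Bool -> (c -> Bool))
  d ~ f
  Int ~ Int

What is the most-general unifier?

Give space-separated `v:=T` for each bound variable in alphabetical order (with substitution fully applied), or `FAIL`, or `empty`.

step 1: unify d ~ (Bool -> (Int -> b))  [subst: {-} | 3 pending]
  bind d := (Bool -> (Int -> b))
step 2: unify e ~ (Bool -> (c -> Bool))  [subst: {d:=(Bool -> (Int -> b))} | 2 pending]
  bind e := (Bool -> (c -> Bool))
step 3: unify (Bool -> (Int -> b)) ~ f  [subst: {d:=(Bool -> (Int -> b)), e:=(Bool -> (c -> Bool))} | 1 pending]
  bind f := (Bool -> (Int -> b))
step 4: unify Int ~ Int  [subst: {d:=(Bool -> (Int -> b)), e:=(Bool -> (c -> Bool)), f:=(Bool -> (Int -> b))} | 0 pending]
  -> identical, skip

Answer: d:=(Bool -> (Int -> b)) e:=(Bool -> (c -> Bool)) f:=(Bool -> (Int -> b))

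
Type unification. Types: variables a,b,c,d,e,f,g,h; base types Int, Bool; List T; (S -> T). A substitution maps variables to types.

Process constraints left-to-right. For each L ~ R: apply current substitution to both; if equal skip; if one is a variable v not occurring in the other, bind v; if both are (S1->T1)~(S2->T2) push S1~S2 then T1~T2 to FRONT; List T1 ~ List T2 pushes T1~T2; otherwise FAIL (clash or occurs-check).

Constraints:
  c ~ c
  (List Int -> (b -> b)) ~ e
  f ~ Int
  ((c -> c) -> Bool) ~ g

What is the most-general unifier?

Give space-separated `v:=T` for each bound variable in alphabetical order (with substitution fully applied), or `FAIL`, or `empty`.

step 1: unify c ~ c  [subst: {-} | 3 pending]
  -> identical, skip
step 2: unify (List Int -> (b -> b)) ~ e  [subst: {-} | 2 pending]
  bind e := (List Int -> (b -> b))
step 3: unify f ~ Int  [subst: {e:=(List Int -> (b -> b))} | 1 pending]
  bind f := Int
step 4: unify ((c -> c) -> Bool) ~ g  [subst: {e:=(List Int -> (b -> b)), f:=Int} | 0 pending]
  bind g := ((c -> c) -> Bool)

Answer: e:=(List Int -> (b -> b)) f:=Int g:=((c -> c) -> Bool)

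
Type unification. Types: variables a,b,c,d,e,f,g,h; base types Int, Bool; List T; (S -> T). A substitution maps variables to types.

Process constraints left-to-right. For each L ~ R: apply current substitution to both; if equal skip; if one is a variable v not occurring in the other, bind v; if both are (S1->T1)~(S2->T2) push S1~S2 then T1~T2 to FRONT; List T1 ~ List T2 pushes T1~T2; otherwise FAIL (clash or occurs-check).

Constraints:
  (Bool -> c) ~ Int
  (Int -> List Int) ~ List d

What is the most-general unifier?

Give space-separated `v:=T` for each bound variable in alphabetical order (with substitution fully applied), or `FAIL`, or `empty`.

step 1: unify (Bool -> c) ~ Int  [subst: {-} | 1 pending]
  clash: (Bool -> c) vs Int

Answer: FAIL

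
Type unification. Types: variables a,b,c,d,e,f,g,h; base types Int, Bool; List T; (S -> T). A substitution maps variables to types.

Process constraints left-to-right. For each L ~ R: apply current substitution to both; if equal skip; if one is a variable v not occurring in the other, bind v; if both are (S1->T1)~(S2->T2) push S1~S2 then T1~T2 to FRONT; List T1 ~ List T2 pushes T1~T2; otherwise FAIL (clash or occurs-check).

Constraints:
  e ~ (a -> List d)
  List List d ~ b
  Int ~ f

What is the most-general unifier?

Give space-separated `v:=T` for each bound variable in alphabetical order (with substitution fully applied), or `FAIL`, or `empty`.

step 1: unify e ~ (a -> List d)  [subst: {-} | 2 pending]
  bind e := (a -> List d)
step 2: unify List List d ~ b  [subst: {e:=(a -> List d)} | 1 pending]
  bind b := List List d
step 3: unify Int ~ f  [subst: {e:=(a -> List d), b:=List List d} | 0 pending]
  bind f := Int

Answer: b:=List List d e:=(a -> List d) f:=Int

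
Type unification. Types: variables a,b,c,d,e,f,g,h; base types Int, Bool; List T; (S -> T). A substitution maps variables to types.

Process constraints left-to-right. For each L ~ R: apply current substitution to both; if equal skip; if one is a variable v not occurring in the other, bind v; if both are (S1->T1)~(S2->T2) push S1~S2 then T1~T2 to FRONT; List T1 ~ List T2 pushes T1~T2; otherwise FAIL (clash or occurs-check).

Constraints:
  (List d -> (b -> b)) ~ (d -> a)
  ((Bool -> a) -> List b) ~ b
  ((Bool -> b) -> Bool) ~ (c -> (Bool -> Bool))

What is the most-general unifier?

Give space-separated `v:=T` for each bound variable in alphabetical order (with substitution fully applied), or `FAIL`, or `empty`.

Answer: FAIL

Derivation:
step 1: unify (List d -> (b -> b)) ~ (d -> a)  [subst: {-} | 2 pending]
  -> decompose arrow: push List d~d, (b -> b)~a
step 2: unify List d ~ d  [subst: {-} | 3 pending]
  occurs-check fail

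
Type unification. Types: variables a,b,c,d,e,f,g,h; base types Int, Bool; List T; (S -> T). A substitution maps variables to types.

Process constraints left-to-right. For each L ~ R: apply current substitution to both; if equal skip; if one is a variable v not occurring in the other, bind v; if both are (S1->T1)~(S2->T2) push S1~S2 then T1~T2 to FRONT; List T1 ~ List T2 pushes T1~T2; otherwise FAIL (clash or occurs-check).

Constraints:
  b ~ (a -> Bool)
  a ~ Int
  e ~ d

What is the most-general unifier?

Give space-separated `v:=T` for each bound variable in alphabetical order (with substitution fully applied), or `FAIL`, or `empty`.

Answer: a:=Int b:=(Int -> Bool) e:=d

Derivation:
step 1: unify b ~ (a -> Bool)  [subst: {-} | 2 pending]
  bind b := (a -> Bool)
step 2: unify a ~ Int  [subst: {b:=(a -> Bool)} | 1 pending]
  bind a := Int
step 3: unify e ~ d  [subst: {b:=(a -> Bool), a:=Int} | 0 pending]
  bind e := d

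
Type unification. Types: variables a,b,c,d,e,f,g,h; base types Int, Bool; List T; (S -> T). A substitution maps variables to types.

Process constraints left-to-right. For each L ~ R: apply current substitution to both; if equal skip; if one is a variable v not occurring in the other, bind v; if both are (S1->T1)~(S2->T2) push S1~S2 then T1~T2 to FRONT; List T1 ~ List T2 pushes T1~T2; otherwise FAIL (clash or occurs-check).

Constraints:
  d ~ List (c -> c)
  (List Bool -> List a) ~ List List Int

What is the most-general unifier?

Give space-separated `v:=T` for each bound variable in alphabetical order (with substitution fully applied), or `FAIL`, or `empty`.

step 1: unify d ~ List (c -> c)  [subst: {-} | 1 pending]
  bind d := List (c -> c)
step 2: unify (List Bool -> List a) ~ List List Int  [subst: {d:=List (c -> c)} | 0 pending]
  clash: (List Bool -> List a) vs List List Int

Answer: FAIL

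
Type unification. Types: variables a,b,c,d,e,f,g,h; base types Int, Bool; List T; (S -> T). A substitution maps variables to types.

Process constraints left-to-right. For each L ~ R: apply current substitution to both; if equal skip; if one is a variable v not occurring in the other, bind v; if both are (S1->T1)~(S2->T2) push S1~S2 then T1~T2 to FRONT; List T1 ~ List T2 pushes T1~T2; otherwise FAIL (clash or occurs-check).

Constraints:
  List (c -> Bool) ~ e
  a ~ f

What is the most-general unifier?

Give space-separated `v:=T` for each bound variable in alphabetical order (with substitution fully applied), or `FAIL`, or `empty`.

Answer: a:=f e:=List (c -> Bool)

Derivation:
step 1: unify List (c -> Bool) ~ e  [subst: {-} | 1 pending]
  bind e := List (c -> Bool)
step 2: unify a ~ f  [subst: {e:=List (c -> Bool)} | 0 pending]
  bind a := f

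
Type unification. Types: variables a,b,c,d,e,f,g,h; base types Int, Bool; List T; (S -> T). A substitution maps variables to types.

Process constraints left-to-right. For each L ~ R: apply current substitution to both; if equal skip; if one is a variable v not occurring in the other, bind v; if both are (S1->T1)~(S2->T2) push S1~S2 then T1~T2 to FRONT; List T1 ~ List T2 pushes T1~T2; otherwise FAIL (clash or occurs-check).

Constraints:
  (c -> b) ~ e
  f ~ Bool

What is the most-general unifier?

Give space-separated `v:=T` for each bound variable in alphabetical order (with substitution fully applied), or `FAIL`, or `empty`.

step 1: unify (c -> b) ~ e  [subst: {-} | 1 pending]
  bind e := (c -> b)
step 2: unify f ~ Bool  [subst: {e:=(c -> b)} | 0 pending]
  bind f := Bool

Answer: e:=(c -> b) f:=Bool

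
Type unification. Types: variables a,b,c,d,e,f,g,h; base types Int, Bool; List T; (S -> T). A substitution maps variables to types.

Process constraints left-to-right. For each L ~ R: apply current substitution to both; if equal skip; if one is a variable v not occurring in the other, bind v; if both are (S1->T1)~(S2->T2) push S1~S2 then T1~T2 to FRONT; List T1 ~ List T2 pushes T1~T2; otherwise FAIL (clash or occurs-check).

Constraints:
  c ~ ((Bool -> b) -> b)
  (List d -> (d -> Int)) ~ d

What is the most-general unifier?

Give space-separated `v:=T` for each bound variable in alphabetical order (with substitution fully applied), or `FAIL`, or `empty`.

Answer: FAIL

Derivation:
step 1: unify c ~ ((Bool -> b) -> b)  [subst: {-} | 1 pending]
  bind c := ((Bool -> b) -> b)
step 2: unify (List d -> (d -> Int)) ~ d  [subst: {c:=((Bool -> b) -> b)} | 0 pending]
  occurs-check fail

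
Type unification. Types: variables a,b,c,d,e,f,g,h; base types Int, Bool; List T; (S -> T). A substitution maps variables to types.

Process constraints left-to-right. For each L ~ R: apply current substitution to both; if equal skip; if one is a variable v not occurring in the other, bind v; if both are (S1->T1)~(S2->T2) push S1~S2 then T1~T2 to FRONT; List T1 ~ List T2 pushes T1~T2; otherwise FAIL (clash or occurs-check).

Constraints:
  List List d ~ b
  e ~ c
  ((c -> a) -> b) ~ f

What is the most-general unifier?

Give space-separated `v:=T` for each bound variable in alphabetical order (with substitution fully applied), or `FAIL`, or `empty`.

step 1: unify List List d ~ b  [subst: {-} | 2 pending]
  bind b := List List d
step 2: unify e ~ c  [subst: {b:=List List d} | 1 pending]
  bind e := c
step 3: unify ((c -> a) -> List List d) ~ f  [subst: {b:=List List d, e:=c} | 0 pending]
  bind f := ((c -> a) -> List List d)

Answer: b:=List List d e:=c f:=((c -> a) -> List List d)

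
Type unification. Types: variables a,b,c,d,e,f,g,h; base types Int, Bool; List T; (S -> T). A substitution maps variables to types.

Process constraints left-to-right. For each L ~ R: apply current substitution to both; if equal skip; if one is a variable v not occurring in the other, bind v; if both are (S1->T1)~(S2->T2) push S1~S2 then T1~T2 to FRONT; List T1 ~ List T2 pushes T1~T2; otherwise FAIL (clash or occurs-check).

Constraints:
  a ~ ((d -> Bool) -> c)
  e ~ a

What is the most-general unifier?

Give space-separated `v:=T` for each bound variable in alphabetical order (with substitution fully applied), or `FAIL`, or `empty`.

Answer: a:=((d -> Bool) -> c) e:=((d -> Bool) -> c)

Derivation:
step 1: unify a ~ ((d -> Bool) -> c)  [subst: {-} | 1 pending]
  bind a := ((d -> Bool) -> c)
step 2: unify e ~ ((d -> Bool) -> c)  [subst: {a:=((d -> Bool) -> c)} | 0 pending]
  bind e := ((d -> Bool) -> c)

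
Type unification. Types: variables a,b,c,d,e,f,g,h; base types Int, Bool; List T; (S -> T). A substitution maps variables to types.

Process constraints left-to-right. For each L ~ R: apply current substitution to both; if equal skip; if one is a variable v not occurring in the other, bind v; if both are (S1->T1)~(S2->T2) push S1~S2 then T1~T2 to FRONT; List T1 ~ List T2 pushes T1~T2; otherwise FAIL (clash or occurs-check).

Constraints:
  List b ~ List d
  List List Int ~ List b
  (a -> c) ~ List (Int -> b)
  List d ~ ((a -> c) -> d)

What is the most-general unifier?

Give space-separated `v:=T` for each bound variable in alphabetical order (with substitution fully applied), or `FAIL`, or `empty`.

Answer: FAIL

Derivation:
step 1: unify List b ~ List d  [subst: {-} | 3 pending]
  -> decompose List: push b~d
step 2: unify b ~ d  [subst: {-} | 3 pending]
  bind b := d
step 3: unify List List Int ~ List d  [subst: {b:=d} | 2 pending]
  -> decompose List: push List Int~d
step 4: unify List Int ~ d  [subst: {b:=d} | 2 pending]
  bind d := List Int
step 5: unify (a -> c) ~ List (Int -> List Int)  [subst: {b:=d, d:=List Int} | 1 pending]
  clash: (a -> c) vs List (Int -> List Int)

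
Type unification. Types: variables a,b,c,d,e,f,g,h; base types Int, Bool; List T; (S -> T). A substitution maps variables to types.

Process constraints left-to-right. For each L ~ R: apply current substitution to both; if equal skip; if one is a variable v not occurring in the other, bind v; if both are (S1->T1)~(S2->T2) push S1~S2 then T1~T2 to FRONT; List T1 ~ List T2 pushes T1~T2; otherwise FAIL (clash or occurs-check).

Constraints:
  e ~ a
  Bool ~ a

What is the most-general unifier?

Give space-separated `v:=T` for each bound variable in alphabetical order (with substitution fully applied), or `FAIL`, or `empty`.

Answer: a:=Bool e:=Bool

Derivation:
step 1: unify e ~ a  [subst: {-} | 1 pending]
  bind e := a
step 2: unify Bool ~ a  [subst: {e:=a} | 0 pending]
  bind a := Bool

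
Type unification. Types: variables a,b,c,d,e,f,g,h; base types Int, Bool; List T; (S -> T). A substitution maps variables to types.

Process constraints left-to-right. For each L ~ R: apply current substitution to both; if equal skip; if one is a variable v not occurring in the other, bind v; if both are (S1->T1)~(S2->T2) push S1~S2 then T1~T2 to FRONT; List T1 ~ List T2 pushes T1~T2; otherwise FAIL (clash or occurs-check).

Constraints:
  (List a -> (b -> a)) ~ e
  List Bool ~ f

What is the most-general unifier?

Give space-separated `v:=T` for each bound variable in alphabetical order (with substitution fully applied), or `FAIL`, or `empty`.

step 1: unify (List a -> (b -> a)) ~ e  [subst: {-} | 1 pending]
  bind e := (List a -> (b -> a))
step 2: unify List Bool ~ f  [subst: {e:=(List a -> (b -> a))} | 0 pending]
  bind f := List Bool

Answer: e:=(List a -> (b -> a)) f:=List Bool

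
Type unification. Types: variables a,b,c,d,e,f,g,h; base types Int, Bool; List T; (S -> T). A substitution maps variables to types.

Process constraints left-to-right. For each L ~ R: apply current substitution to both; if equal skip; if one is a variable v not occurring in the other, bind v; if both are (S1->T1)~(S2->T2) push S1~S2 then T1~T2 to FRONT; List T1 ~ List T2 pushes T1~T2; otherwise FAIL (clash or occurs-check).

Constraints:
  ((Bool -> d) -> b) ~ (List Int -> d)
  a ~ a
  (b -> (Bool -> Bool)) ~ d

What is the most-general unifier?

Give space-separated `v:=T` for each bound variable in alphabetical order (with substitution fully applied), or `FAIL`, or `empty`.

Answer: FAIL

Derivation:
step 1: unify ((Bool -> d) -> b) ~ (List Int -> d)  [subst: {-} | 2 pending]
  -> decompose arrow: push (Bool -> d)~List Int, b~d
step 2: unify (Bool -> d) ~ List Int  [subst: {-} | 3 pending]
  clash: (Bool -> d) vs List Int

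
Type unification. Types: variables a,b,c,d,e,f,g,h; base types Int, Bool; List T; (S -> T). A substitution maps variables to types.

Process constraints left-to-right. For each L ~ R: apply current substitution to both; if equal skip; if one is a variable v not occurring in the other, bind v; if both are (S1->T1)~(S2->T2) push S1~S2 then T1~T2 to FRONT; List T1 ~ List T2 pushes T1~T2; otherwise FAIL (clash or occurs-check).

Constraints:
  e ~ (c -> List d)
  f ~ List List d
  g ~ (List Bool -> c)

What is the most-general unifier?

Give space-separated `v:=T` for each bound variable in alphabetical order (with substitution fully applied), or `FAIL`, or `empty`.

step 1: unify e ~ (c -> List d)  [subst: {-} | 2 pending]
  bind e := (c -> List d)
step 2: unify f ~ List List d  [subst: {e:=(c -> List d)} | 1 pending]
  bind f := List List d
step 3: unify g ~ (List Bool -> c)  [subst: {e:=(c -> List d), f:=List List d} | 0 pending]
  bind g := (List Bool -> c)

Answer: e:=(c -> List d) f:=List List d g:=(List Bool -> c)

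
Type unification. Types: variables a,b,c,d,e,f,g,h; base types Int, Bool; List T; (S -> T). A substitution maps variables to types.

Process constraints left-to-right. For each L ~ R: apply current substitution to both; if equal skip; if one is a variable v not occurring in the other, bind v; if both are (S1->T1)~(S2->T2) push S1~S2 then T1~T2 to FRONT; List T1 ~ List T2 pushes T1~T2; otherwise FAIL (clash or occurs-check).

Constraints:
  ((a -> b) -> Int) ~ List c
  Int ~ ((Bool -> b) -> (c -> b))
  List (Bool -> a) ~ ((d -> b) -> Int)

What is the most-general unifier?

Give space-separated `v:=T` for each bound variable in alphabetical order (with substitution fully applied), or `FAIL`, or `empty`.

step 1: unify ((a -> b) -> Int) ~ List c  [subst: {-} | 2 pending]
  clash: ((a -> b) -> Int) vs List c

Answer: FAIL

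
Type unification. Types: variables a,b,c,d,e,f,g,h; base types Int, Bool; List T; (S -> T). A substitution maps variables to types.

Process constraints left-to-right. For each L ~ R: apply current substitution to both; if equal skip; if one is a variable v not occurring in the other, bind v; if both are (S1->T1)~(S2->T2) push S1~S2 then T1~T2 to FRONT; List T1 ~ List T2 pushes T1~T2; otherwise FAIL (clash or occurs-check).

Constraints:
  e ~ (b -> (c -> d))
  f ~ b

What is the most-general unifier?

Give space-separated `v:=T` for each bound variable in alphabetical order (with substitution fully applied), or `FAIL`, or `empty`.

step 1: unify e ~ (b -> (c -> d))  [subst: {-} | 1 pending]
  bind e := (b -> (c -> d))
step 2: unify f ~ b  [subst: {e:=(b -> (c -> d))} | 0 pending]
  bind f := b

Answer: e:=(b -> (c -> d)) f:=b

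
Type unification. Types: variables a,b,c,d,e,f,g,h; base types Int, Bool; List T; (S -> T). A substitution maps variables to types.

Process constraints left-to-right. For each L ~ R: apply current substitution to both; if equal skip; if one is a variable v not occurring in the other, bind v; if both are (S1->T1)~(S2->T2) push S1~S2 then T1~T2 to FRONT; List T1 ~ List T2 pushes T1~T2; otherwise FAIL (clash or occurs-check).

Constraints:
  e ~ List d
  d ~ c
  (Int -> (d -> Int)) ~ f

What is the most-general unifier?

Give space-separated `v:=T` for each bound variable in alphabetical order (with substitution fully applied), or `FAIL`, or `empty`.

step 1: unify e ~ List d  [subst: {-} | 2 pending]
  bind e := List d
step 2: unify d ~ c  [subst: {e:=List d} | 1 pending]
  bind d := c
step 3: unify (Int -> (c -> Int)) ~ f  [subst: {e:=List d, d:=c} | 0 pending]
  bind f := (Int -> (c -> Int))

Answer: d:=c e:=List c f:=(Int -> (c -> Int))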